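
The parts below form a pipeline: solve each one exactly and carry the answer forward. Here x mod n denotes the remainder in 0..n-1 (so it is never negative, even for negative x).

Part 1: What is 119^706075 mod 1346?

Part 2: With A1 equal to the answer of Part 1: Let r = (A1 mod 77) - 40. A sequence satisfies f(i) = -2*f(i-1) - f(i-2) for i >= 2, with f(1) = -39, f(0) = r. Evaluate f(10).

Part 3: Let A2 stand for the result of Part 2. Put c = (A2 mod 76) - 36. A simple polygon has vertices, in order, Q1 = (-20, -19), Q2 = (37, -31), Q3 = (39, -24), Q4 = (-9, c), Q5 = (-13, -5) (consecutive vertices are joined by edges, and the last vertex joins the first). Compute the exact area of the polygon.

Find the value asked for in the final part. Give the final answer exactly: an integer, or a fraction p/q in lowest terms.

Part 1: squarings mod 1346: 119^1=119, 119^2=701, 119^4=111, 119^8=207, 119^16=1123, 119^32=1273, 119^64=1291, 119^128=333, 119^256=517, 119^512=781, 119^1024=223, 119^2048=1273, 119^4096=1291, 119^8192=333, 119^16384=517, 119^32768=781, 119^65536=223, 119^131072=1273, 119^262144=1291, 119^524288=333; 119^706075 = 119^1 * 119^2 * 119^8 * 119^16 * 119^512 * 119^1024 * 119^16384 * 119^32768 * 119^131072 * 119^524288 = 1329 (mod 1346); answer 1329
Part 2: A1 = 1329; r = -20; f(2) = -2*(-39) - 1*(-20) = 98; iterating: f(2)=98, f(3)=-157, f(4)=216, f(5)=-275, f(6)=334, f(7)=-393, f(8)=452, f(9)=-511, f(10)=570; answer 570
Part 3: A2 = 570; c = 2; cross terms: (-20*-31 - 37*-19)=1323, (37*-24 - 39*-31)=321, (39*2 - -9*-24)=-138, (-9*-5 - -13*2)=71, (-13*-19 - -20*-5)=147; twice the area = |1724| = 1724; area = 862; answer 862

862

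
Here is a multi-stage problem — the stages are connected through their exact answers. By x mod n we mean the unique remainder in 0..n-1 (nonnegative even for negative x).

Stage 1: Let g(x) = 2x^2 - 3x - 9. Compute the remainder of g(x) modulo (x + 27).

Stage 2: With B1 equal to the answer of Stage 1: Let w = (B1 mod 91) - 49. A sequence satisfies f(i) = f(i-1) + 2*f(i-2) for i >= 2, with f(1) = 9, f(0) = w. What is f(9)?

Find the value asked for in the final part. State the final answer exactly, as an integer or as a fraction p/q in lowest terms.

5789

Stage 1: remainder = value at the root: 2*(-27)^2 - 3*(-27)^1 - 9 = (1458) + (81) + (-9) = 1530; answer 1530
Stage 2: B1 = 1530; w = 25; f(2) = 1*(9) + 2*(25) = 59; iterating: f(2)=59, f(3)=77, f(4)=195, f(5)=349, f(6)=739, f(7)=1437, f(8)=2915, f(9)=5789; answer 5789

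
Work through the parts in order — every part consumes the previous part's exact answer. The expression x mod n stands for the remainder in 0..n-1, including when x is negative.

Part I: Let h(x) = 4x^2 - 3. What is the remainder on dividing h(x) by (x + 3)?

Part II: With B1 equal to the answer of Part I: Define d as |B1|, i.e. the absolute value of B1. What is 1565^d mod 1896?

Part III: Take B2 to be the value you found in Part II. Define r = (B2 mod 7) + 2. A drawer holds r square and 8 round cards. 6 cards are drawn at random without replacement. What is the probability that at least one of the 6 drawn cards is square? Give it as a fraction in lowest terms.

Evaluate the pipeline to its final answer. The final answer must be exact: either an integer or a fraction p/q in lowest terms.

13/15

Part I: remainder = value at the root: 4*(-3)^2 - 3 = (36) + (-3) = 33; answer 33
Part II: B1 = 33; d = 33; squarings mod 1896: 1565^1=1565, 1565^2=1489, 1565^4=697, 1565^8=433, 1565^16=1681, 1565^32=721; 1565^33 = 1565^1 * 1565^32 = 245 (mod 1896); answer 245
Part III: B2 = 245; r = 2; total draws C(10,6) = 210; complement C(8,6) = 28; favorable 210 - 28 = 182; P = 13/15; answer 13/15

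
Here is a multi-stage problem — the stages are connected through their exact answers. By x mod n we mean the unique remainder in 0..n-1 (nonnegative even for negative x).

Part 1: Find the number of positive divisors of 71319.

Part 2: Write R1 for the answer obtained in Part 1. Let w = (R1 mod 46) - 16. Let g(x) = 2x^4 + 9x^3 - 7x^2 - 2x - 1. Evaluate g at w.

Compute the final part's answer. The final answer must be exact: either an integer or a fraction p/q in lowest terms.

Part 1: 71319 = 3 * 23773; number of divisors = (1+1) * (1+1) = 4; answer 4
Part 2: R1 = 4; w = -12; 2*(-12)^4 + 9*(-12)^3 - 7*(-12)^2 - 2*(-12)^1 - 1 = (41472) + (-15552) + (-1008) + (24) + (-1) = 24935; answer 24935

24935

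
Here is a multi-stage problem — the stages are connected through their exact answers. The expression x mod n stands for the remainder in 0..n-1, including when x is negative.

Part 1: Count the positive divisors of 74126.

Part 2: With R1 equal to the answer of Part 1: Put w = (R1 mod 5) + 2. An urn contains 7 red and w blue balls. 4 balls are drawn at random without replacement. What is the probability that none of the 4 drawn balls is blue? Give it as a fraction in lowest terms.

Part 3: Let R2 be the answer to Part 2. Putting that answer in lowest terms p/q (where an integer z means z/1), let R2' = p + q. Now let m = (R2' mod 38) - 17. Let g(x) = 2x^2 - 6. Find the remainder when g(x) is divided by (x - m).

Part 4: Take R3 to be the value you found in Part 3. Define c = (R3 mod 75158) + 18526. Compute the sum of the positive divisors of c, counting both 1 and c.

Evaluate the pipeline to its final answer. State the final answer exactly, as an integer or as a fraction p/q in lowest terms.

Part 1: 74126 = 2 * 13 * 2851; number of divisors = (1+1) * (1+1) * (1+1) = 8; answer 8
Part 2: R1 = 8; w = 5; total draws C(12,4) = 495; favorable C(7,4) = 35; P = 7/99; answer 7/99
Part 3: R2 = 7/99; threaded value p + q = 106; m = 13; remainder = value at the root: 2*(13)^2 - 6 = (338) + (-6) = 332; answer 332
Part 4: R3 = 332; c = 18858; 18858 = 2 * 3 * 7 * 449; sigma = (1 + 2) * (1 + 3) * (1 + 7) * (1 + 449) = 3 * 4 * 8 * 450 = 43200; answer 43200

43200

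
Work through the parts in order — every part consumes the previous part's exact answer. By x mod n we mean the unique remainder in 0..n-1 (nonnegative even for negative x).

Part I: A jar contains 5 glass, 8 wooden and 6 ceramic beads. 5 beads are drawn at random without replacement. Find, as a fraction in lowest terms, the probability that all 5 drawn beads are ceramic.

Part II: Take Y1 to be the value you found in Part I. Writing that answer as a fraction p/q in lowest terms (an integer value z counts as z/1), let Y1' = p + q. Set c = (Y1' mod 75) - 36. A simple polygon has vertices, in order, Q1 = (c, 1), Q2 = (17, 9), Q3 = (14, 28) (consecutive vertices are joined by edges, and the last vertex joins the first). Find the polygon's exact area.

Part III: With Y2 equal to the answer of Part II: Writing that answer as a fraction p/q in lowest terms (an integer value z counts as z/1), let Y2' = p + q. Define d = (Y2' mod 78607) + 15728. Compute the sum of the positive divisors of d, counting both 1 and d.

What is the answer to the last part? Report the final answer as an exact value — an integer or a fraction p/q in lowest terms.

Part I: total draws C(19,5) = 11628; favorable C(6,5) = 6; P = 1/1938; answer 1/1938
Part II: Y1 = 1/1938; threaded value p + q = 1939; c = 28; cross terms: (28*9 - 17*1)=235, (17*28 - 14*9)=350, (14*1 - 28*28)=-770; twice the area = |-185| = 185; area = 185/2; answer 185/2
Part III: Y2 = 185/2; threaded value p + q = 187; d = 15915; 15915 = 3 * 5 * 1061; sigma = (1 + 3) * (1 + 5) * (1 + 1061) = 4 * 6 * 1062 = 25488; answer 25488

25488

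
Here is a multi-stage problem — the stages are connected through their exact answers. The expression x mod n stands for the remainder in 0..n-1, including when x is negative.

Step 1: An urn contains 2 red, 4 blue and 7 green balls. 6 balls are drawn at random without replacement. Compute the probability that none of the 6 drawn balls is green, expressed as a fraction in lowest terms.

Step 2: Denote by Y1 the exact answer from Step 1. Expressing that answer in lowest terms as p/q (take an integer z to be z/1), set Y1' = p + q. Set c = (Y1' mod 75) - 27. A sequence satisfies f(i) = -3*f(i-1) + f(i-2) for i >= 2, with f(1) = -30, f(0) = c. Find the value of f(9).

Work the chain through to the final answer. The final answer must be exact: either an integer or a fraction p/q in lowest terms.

Step 1: total draws C(13,6) = 1716; favorable C(6,6) = 1; P = 1/1716; answer 1/1716
Step 2: Y1 = 1/1716; threaded value p + q = 1717; c = 40; f(2) = -3*(-30) + 1*(40) = 130; iterating: f(2)=130, f(3)=-420, f(4)=1390, f(5)=-4590, f(6)=15160, f(7)=-50070, f(8)=165370, f(9)=-546180; answer -546180

-546180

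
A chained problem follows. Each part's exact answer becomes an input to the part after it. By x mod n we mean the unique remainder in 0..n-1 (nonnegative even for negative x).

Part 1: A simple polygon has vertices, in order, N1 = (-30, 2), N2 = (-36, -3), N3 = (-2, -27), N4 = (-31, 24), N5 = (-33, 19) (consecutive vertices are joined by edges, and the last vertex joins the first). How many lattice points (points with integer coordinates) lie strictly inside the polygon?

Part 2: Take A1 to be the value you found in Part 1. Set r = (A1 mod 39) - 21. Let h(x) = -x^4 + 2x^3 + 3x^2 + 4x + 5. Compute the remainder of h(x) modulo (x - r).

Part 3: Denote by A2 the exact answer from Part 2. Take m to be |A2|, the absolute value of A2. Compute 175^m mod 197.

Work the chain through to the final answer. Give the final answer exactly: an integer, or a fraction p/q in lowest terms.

Part 1: cross terms: (-30*-3 - -36*2)=162, (-36*-27 - -2*-3)=966, (-2*24 - -31*-27)=-885, (-31*19 - -33*24)=203, (-33*2 - -30*19)=504; twice the area = |950| = 950; area = 475; boundary points = 1 + 2 + 1 + 1 + 1 = 6; strictly interior points = area - boundary/2 + 1 = 473; answer 473
Part 2: A1 = 473; r = -16; remainder = value at the root: -1*(-16)^4 + 2*(-16)^3 + 3*(-16)^2 + 4*(-16)^1 + 5 = (-65536) + (-8192) + (768) + (-64) + (5) = -73019; answer -73019
Part 3: A2 = -73019; m = 73019; squarings mod 197: 175^1=175, 175^2=90, 175^4=23, 175^8=135, 175^16=101, 175^32=154, 175^64=76, 175^128=63, 175^256=29, 175^512=53, 175^1024=51, 175^2048=40, 175^4096=24, 175^8192=182, 175^16384=28, 175^32768=193, 175^65536=16; 175^73019 = 175^1 * 175^2 * 175^8 * 175^16 * 175^32 * 175^256 * 175^1024 * 175^2048 * 175^4096 * 175^65536 = 182 (mod 197); answer 182

182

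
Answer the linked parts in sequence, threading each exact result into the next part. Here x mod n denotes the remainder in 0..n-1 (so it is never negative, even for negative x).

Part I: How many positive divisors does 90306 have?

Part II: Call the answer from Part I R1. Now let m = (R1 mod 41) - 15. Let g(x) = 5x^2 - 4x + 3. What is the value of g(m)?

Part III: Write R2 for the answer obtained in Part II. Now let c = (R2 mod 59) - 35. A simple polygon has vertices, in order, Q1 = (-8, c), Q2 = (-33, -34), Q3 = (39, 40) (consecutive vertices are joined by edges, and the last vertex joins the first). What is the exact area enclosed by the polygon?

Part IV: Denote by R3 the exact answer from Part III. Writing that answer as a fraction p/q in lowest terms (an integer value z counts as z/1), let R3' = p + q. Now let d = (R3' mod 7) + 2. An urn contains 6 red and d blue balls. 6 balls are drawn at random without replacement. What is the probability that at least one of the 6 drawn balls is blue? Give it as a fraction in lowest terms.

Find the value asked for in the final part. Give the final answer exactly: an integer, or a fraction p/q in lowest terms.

3002/3003

Part I: 90306 = 2 * 3^2 * 29 * 173; number of divisors = (1+1) * (2+1) * (1+1) * (1+1) = 24; answer 24
Part II: R1 = 24; m = 9; 5*(9)^2 - 4*(9)^1 + 3 = (405) + (-36) + (3) = 372; answer 372
Part III: R2 = 372; c = -17; cross terms: (-8*-34 - -33*-17)=-289, (-33*40 - 39*-34)=6, (39*-17 - -8*40)=-343; twice the area = |-626| = 626; area = 313; answer 313
Part IV: R3 = 313; threaded value p + q = 314; d = 8; total draws C(14,6) = 3003; complement C(6,6) = 1; favorable 3003 - 1 = 3002; P = 3002/3003; answer 3002/3003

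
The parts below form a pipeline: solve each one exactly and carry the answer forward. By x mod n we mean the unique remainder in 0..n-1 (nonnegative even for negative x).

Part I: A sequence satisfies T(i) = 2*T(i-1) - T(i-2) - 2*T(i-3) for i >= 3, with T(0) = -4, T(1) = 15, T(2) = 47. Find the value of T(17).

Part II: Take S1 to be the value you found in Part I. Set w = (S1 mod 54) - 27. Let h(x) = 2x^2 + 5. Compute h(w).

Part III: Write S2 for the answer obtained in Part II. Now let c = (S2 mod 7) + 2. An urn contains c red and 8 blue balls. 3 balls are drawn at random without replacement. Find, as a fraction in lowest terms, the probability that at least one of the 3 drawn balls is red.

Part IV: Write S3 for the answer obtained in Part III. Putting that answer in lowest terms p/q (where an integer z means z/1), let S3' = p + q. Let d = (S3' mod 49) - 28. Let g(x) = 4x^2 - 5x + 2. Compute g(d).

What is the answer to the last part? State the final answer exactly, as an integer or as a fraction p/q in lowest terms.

127

Part I: T(3) = 2*(47) - 1*(15) - 2*(-4) = 87; iterating: T(3)=87, T(4)=97, T(5)=13, T(6)=-245, T(7)=-697, T(8)=-1175, T(9)=-1163, T(10)=243, T(11)=3999, T(12)=10081, T(13)=15677, T(14)=13275, T(15)=-9289, T(16)=-63207, T(17)=-143675; answer -143675
Part II: S1 = -143675; w = -8; 2*(-8)^2 + 5 = (128) + (5) = 133; answer 133
Part III: S2 = 133; c = 2; total draws C(10,3) = 120; complement C(8,3) = 56; favorable 120 - 56 = 64; P = 8/15; answer 8/15
Part IV: S3 = 8/15; threaded value p + q = 23; d = -5; 4*(-5)^2 - 5*(-5)^1 + 2 = (100) + (25) + (2) = 127; answer 127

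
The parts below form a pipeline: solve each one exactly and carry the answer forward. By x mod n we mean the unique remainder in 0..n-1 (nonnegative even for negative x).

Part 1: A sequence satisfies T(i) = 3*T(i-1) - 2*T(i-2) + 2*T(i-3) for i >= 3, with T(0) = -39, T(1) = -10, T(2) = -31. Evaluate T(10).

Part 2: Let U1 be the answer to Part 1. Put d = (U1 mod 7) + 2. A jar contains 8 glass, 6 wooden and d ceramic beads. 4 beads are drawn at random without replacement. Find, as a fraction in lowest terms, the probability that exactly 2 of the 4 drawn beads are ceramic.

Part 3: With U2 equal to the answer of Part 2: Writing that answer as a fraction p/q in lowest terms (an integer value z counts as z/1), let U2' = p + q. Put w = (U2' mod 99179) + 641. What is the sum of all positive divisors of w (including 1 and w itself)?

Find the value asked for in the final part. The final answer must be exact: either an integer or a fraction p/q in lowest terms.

Part 1: T(3) = 3*(-31) - 2*(-10) + 2*(-39) = -151; iterating: T(3)=-151, T(4)=-411, T(5)=-993, T(6)=-2459, T(7)=-6213, T(8)=-15707, T(9)=-39613, T(10)=-99851; answer -99851
Part 2: U1 = -99851; d = 6; total draws C(20,4) = 4845; favorable C(6,2)*C(14,2) = 1365; P = 91/323; answer 91/323
Part 3: U2 = 91/323; threaded value p + q = 414; w = 1055; 1055 = 5 * 211; sigma = (1 + 5) * (1 + 211) = 6 * 212 = 1272; answer 1272

1272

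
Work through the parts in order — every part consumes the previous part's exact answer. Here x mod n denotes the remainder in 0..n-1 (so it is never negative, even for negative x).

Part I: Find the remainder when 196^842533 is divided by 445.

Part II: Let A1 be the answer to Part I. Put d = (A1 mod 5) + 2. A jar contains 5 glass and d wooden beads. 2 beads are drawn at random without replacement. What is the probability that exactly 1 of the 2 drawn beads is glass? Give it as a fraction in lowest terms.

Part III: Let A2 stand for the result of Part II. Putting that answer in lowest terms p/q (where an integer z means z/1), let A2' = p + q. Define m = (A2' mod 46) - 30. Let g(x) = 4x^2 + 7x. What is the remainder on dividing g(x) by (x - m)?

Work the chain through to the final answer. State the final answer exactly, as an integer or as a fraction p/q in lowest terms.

Part I: squarings mod 445: 196^1=196, 196^2=146, 196^4=401, 196^8=156, 196^16=306, 196^32=186, 196^64=331, 196^128=91, 196^256=271, 196^512=16, 196^1024=256, 196^2048=121, 196^4096=401, 196^8192=156, 196^16384=306, 196^32768=186, 196^65536=331, 196^131072=91, 196^262144=271, 196^524288=16; 196^842533 = 196^1 * 196^4 * 196^32 * 196^256 * 196^512 * 196^2048 * 196^4096 * 196^16384 * 196^32768 * 196^262144 * 196^524288 = 351 (mod 445); answer 351
Part II: A1 = 351; d = 3; total draws C(8,2) = 28; favorable C(5,1)*C(3,1) = 15; P = 15/28; answer 15/28
Part III: A2 = 15/28; threaded value p + q = 43; m = 13; remainder = value at the root: 4*(13)^2 + 7*(13)^1 = (676) + (91) = 767; answer 767

767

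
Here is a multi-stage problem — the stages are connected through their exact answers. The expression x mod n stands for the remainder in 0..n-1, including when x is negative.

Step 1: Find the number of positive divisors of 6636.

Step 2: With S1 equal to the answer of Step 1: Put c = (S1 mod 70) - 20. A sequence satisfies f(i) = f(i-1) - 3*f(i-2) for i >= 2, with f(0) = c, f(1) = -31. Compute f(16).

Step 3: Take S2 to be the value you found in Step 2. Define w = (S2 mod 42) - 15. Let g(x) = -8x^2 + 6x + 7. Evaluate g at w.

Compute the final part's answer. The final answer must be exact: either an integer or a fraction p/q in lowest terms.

-1477

Step 1: 6636 = 2^2 * 3 * 7 * 79; number of divisors = (2+1) * (1+1) * (1+1) * (1+1) = 24; answer 24
Step 2: S1 = 24; c = 4; f(2) = 1*(-31) - 3*(4) = -43; iterating: f(2)=-43, f(3)=50, f(4)=179, f(5)=29, f(6)=-508, f(7)=-595, f(8)=929, f(9)=2714, f(10)=-73, f(11)=-8215, f(12)=-7996, f(13)=16649, f(14)=40637, f(15)=-9310, f(16)=-131221; answer -131221
Step 3: S2 = -131221; w = 14; -8*(14)^2 + 6*(14)^1 + 7 = (-1568) + (84) + (7) = -1477; answer -1477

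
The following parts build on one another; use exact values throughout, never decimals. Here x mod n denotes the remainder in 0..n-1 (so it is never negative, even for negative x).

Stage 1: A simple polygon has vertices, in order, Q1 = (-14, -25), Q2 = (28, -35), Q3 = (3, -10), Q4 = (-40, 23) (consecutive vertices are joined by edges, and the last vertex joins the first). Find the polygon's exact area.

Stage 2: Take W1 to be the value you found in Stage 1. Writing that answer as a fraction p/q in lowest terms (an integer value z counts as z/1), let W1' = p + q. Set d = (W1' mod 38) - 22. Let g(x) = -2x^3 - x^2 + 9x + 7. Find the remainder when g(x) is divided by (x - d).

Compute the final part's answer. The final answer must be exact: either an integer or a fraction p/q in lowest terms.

349

Stage 1: cross terms: (-14*-35 - 28*-25)=1190, (28*-10 - 3*-35)=-175, (3*23 - -40*-10)=-331, (-40*-25 - -14*23)=1322; twice the area = |2006| = 2006; area = 1003; answer 1003
Stage 2: W1 = 1003; threaded value p + q = 1004; d = -6; remainder = value at the root: -2*(-6)^3 - 1*(-6)^2 + 9*(-6)^1 + 7 = (432) + (-36) + (-54) + (7) = 349; answer 349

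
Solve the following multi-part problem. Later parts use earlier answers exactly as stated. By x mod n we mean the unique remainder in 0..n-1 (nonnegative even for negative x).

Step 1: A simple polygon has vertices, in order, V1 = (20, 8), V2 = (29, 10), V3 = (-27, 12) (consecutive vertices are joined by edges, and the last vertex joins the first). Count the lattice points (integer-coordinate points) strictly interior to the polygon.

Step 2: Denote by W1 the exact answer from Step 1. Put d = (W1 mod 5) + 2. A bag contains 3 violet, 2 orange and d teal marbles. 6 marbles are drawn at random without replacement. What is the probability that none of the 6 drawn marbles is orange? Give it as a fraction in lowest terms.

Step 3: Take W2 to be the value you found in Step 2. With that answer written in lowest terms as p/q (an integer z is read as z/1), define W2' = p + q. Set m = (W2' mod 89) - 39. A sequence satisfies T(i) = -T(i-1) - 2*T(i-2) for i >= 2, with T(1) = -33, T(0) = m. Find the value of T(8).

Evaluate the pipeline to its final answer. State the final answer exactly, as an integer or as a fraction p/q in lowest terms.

265

Step 1: cross terms: (20*10 - 29*8)=-32, (29*12 - -27*10)=618, (-27*8 - 20*12)=-456; twice the area = |130| = 130; area = 65; boundary points = 1 + 2 + 1 = 4; strictly interior points = area - boundary/2 + 1 = 64; answer 64
Step 2: W1 = 64; d = 6; total draws C(11,6) = 462; favorable C(9,6) = 84; P = 2/11; answer 2/11
Step 3: W2 = 2/11; threaded value p + q = 13; m = -26; T(2) = -1*(-33) - 2*(-26) = 85; iterating: T(2)=85, T(3)=-19, T(4)=-151, T(5)=189, T(6)=113, T(7)=-491, T(8)=265; answer 265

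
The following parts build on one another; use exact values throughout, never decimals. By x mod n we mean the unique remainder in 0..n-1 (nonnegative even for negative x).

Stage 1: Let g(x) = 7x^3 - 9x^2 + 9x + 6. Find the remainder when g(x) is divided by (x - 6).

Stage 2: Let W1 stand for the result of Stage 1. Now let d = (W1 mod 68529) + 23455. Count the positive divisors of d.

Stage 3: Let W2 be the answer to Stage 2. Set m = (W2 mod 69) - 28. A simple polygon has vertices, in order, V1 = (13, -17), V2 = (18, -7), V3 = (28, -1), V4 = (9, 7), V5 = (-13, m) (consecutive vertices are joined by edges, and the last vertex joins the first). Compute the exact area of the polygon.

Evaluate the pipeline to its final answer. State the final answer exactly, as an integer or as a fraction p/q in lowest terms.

Stage 1: remainder = value at the root: 7*(6)^3 - 9*(6)^2 + 9*(6)^1 + 6 = (1512) + (-324) + (54) + (6) = 1248; answer 1248
Stage 2: W1 = 1248; d = 24703; 24703 = 7 * 3529; number of divisors = (1+1) * (1+1) = 4; answer 4
Stage 3: W2 = 4; m = -24; cross terms: (13*-7 - 18*-17)=215, (18*-1 - 28*-7)=178, (28*7 - 9*-1)=205, (9*-24 - -13*7)=-125, (-13*-17 - 13*-24)=533; twice the area = |1006| = 1006; area = 503; answer 503

503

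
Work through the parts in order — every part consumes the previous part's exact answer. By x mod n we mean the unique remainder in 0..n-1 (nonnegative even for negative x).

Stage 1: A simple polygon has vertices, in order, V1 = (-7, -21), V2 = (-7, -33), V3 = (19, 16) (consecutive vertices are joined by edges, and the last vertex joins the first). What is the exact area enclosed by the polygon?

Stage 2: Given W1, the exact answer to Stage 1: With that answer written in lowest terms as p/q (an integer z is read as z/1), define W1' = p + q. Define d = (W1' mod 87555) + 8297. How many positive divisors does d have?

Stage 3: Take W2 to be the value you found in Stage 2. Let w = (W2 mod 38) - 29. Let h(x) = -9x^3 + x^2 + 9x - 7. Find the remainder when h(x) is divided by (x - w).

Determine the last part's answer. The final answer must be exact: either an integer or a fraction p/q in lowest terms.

83594

Stage 1: cross terms: (-7*-33 - -7*-21)=84, (-7*16 - 19*-33)=515, (19*-21 - -7*16)=-287; twice the area = |312| = 312; area = 156; answer 156
Stage 2: W1 = 156; threaded value p + q = 157; d = 8454; 8454 = 2 * 3 * 1409; number of divisors = (1+1) * (1+1) * (1+1) = 8; answer 8
Stage 3: W2 = 8; w = -21; remainder = value at the root: -9*(-21)^3 + 1*(-21)^2 + 9*(-21)^1 - 7 = (83349) + (441) + (-189) + (-7) = 83594; answer 83594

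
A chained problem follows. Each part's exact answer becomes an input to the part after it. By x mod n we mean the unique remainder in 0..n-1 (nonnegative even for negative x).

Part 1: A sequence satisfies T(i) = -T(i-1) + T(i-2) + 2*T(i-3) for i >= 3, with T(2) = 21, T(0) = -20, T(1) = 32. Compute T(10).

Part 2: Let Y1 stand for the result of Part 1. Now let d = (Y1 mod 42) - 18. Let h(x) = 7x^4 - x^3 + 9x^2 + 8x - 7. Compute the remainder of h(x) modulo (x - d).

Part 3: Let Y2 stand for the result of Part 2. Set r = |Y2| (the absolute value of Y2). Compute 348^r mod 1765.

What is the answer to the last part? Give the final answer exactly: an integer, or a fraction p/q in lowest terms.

Part 1: T(3) = -1*(21) + 1*(32) + 2*(-20) = -29; iterating: T(3)=-29, T(4)=114, T(5)=-101, T(6)=157, T(7)=-30, T(8)=-15, T(9)=299, T(10)=-374; answer -374
Part 2: Y1 = -374; d = -14; remainder = value at the root: 7*(-14)^4 - 1*(-14)^3 + 9*(-14)^2 + 8*(-14)^1 - 7 = (268912) + (2744) + (1764) + (-112) + (-7) = 273301; answer 273301
Part 3: Y2 = 273301; r = 273301; squarings mod 1765: 348^1=348, 348^2=1084, 348^4=1331, 348^8=1266, 348^16=136, 348^32=846, 348^64=891, 348^128=1396, 348^256=256, 348^512=231, 348^1024=411, 348^2048=1246, 348^4096=1081, 348^8192=131, 348^16384=1276, 348^32768=846, 348^65536=891, 348^131072=1396, 348^262144=256; 348^273301 = 348^1 * 348^4 * 348^16 * 348^128 * 348^256 * 348^512 * 348^2048 * 348^8192 * 348^262144 = 1573 (mod 1765); answer 1573

1573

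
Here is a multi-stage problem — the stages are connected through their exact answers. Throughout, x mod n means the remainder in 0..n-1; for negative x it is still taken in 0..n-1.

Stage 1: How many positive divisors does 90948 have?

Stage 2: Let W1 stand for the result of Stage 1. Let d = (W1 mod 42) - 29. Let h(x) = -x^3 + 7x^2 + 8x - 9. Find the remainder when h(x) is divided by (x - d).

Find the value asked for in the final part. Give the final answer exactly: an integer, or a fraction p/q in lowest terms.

15677

Stage 1: 90948 = 2^2 * 3 * 11 * 13 * 53; number of divisors = (2+1) * (1+1) * (1+1) * (1+1) * (1+1) = 48; answer 48
Stage 2: W1 = 48; d = -23; remainder = value at the root: -1*(-23)^3 + 7*(-23)^2 + 8*(-23)^1 - 9 = (12167) + (3703) + (-184) + (-9) = 15677; answer 15677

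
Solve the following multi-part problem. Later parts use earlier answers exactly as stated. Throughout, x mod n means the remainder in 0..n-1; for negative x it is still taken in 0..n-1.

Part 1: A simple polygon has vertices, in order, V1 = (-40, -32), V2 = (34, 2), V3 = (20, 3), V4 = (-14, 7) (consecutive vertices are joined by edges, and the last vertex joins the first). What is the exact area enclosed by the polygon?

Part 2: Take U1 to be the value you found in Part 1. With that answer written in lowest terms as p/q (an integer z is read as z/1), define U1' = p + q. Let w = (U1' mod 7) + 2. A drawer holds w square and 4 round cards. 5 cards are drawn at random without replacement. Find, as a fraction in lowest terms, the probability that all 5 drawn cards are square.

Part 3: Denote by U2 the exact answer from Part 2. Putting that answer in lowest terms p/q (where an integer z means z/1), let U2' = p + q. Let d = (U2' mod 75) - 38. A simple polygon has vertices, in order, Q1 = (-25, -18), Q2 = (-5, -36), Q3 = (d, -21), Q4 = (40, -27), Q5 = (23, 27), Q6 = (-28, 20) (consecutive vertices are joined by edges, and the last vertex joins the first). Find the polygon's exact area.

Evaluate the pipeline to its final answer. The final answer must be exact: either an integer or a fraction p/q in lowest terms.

5721/2

Part 1: cross terms: (-40*2 - 34*-32)=1008, (34*3 - 20*2)=62, (20*7 - -14*3)=182, (-14*-32 - -40*7)=728; twice the area = |1980| = 1980; area = 990; answer 990
Part 2: U1 = 990; threaded value p + q = 991; w = 6; total draws C(10,5) = 252; favorable C(6,5) = 6; P = 1/42; answer 1/42
Part 3: U2 = 1/42; threaded value p + q = 43; d = 5; cross terms: (-25*-36 - -5*-18)=810, (-5*-21 - 5*-36)=285, (5*-27 - 40*-21)=705, (40*27 - 23*-27)=1701, (23*20 - -28*27)=1216, (-28*-18 - -25*20)=1004; twice the area = |5721| = 5721; area = 5721/2; answer 5721/2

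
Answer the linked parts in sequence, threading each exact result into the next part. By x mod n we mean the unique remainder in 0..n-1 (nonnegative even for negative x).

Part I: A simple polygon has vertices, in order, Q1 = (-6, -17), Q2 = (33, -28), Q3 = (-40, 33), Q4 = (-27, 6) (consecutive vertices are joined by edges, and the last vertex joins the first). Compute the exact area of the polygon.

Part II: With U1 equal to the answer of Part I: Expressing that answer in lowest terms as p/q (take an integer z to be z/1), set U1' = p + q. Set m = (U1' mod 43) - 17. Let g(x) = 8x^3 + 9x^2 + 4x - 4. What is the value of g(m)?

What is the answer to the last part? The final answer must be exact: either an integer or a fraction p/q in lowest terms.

305

Part I: cross terms: (-6*-28 - 33*-17)=729, (33*33 - -40*-28)=-31, (-40*6 - -27*33)=651, (-27*-17 - -6*6)=495; twice the area = |1844| = 1844; area = 922; answer 922
Part II: U1 = 922; threaded value p + q = 923; m = 3; 8*(3)^3 + 9*(3)^2 + 4*(3)^1 - 4 = (216) + (81) + (12) + (-4) = 305; answer 305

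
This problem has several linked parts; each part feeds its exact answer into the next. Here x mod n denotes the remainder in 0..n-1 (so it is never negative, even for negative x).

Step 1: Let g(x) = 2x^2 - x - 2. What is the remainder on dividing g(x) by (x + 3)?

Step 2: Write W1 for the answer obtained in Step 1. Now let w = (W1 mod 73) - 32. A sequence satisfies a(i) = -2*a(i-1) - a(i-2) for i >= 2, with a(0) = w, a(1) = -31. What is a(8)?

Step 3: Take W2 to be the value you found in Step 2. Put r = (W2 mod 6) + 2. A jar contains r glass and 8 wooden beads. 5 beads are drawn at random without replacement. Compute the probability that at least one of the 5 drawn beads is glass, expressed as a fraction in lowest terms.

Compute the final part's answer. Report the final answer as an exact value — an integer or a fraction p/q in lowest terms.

Step 1: remainder = value at the root: 2*(-3)^2 - 1*(-3)^1 - 2 = (18) + (3) + (-2) = 19; answer 19
Step 2: W1 = 19; w = -13; a(2) = -2*(-31) - 1*(-13) = 75; iterating: a(2)=75, a(3)=-119, a(4)=163, a(5)=-207, a(6)=251, a(7)=-295, a(8)=339; answer 339
Step 3: W2 = 339; r = 5; total draws C(13,5) = 1287; complement C(8,5) = 56; favorable 1287 - 56 = 1231; P = 1231/1287; answer 1231/1287

1231/1287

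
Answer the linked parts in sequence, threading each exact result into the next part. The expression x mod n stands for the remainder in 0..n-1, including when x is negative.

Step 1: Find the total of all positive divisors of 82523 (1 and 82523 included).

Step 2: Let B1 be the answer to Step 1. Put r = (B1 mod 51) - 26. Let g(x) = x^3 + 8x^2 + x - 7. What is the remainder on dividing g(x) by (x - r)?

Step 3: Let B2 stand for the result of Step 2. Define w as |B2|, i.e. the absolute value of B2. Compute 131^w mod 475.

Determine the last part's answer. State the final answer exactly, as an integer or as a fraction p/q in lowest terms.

191

Step 1: 82523 = 7 * 11789; sigma = (1 + 7) * (1 + 11789) = 8 * 11790 = 94320; answer 94320
Step 2: B1 = 94320; r = -5; remainder = value at the root: 1*(-5)^3 + 8*(-5)^2 + 1*(-5)^1 - 7 = (-125) + (200) + (-5) + (-7) = 63; answer 63
Step 3: B2 = 63; w = 63; squarings mod 475: 131^1=131, 131^2=61, 131^4=396, 131^8=66, 131^16=81, 131^32=386; 131^63 = 131^1 * 131^2 * 131^4 * 131^8 * 131^16 * 131^32 = 191 (mod 475); answer 191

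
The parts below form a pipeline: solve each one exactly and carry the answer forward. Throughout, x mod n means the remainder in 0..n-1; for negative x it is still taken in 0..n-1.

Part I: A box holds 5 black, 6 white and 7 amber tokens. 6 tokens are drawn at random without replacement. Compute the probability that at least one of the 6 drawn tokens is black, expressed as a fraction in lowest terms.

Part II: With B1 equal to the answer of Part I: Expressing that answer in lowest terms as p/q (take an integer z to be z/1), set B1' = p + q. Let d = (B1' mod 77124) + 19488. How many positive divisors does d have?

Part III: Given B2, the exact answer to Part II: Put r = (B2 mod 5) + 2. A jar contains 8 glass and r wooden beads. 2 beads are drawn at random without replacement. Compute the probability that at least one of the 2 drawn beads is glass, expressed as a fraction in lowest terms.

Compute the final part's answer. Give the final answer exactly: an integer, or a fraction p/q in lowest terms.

Part I: total draws C(18,6) = 18564; complement C(13,6) = 1716; favorable 18564 - 1716 = 16848; P = 108/119; answer 108/119
Part II: B1 = 108/119; threaded value p + q = 227; d = 19715; 19715 = 5 * 3943; number of divisors = (1+1) * (1+1) = 4; answer 4
Part III: B2 = 4; r = 6; total draws C(14,2) = 91; complement C(6,2) = 15; favorable 91 - 15 = 76; P = 76/91; answer 76/91

76/91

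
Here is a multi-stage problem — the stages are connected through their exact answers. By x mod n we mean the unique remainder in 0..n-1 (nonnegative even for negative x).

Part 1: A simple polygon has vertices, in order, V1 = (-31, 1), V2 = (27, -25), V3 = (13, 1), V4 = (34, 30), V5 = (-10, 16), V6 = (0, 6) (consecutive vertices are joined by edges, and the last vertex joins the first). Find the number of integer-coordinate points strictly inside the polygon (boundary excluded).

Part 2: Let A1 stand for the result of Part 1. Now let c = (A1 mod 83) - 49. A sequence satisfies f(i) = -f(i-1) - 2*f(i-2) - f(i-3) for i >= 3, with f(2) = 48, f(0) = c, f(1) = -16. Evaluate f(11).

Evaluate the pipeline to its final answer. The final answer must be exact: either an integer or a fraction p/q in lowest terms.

Part 1: cross terms: (-31*-25 - 27*1)=748, (27*1 - 13*-25)=352, (13*30 - 34*1)=356, (34*16 - -10*30)=844, (-10*6 - 0*16)=-60, (0*1 - -31*6)=186; twice the area = |2426| = 2426; area = 1213; boundary points = 2 + 2 + 1 + 2 + 10 + 1 = 18; strictly interior points = area - boundary/2 + 1 = 1205; answer 1205
Part 2: A1 = 1205; c = -6; f(3) = -1*(48) - 2*(-16) - 1*(-6) = -10; iterating: f(3)=-10, f(4)=-70, f(5)=42, f(6)=108, f(7)=-122, f(8)=-136, f(9)=272, f(10)=122, f(11)=-530; answer -530

-530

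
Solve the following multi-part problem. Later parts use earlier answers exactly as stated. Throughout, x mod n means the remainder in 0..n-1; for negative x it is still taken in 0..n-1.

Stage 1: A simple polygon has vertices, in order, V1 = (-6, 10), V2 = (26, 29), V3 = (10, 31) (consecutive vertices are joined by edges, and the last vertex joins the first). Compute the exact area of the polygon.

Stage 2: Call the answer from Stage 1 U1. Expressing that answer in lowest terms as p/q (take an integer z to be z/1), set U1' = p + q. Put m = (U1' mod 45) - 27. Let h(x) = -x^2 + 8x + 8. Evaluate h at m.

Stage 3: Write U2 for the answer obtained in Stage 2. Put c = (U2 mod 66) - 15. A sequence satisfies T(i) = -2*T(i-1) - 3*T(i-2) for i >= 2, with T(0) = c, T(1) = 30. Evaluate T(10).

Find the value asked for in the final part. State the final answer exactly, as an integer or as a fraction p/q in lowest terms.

Stage 1: cross terms: (-6*29 - 26*10)=-434, (26*31 - 10*29)=516, (10*10 - -6*31)=286; twice the area = |368| = 368; area = 184; answer 184
Stage 2: U1 = 184; threaded value p + q = 185; m = -22; -1*(-22)^2 + 8*(-22)^1 + 8 = (-484) + (-176) + (8) = -652; answer -652
Stage 3: U2 = -652; c = -7; T(2) = -2*(30) - 3*(-7) = -39; iterating: T(2)=-39, T(3)=-12, T(4)=141, T(5)=-246, T(6)=69, T(7)=600, T(8)=-1407, T(9)=1014, T(10)=2193; answer 2193

2193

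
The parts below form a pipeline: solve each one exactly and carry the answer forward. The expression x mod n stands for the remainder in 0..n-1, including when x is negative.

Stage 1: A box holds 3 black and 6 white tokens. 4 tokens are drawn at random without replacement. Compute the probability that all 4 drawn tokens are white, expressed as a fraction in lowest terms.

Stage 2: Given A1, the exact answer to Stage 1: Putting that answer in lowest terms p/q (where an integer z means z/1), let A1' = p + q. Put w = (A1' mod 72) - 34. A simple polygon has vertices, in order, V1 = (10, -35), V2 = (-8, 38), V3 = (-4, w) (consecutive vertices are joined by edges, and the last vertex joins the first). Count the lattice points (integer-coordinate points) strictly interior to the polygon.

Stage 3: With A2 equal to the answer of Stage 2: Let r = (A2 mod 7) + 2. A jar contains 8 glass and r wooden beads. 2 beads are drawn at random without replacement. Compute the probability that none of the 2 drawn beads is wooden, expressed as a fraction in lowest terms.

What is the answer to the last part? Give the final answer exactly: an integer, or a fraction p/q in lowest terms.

28/55

Stage 1: total draws C(9,4) = 126; favorable C(6,4) = 15; P = 5/42; answer 5/42
Stage 2: A1 = 5/42; threaded value p + q = 47; w = 13; cross terms: (10*38 - -8*-35)=100, (-8*13 - -4*38)=48, (-4*-35 - 10*13)=10; twice the area = |158| = 158; area = 79; boundary points = 1 + 1 + 2 = 4; strictly interior points = area - boundary/2 + 1 = 78; answer 78
Stage 3: A2 = 78; r = 3; total draws C(11,2) = 55; favorable C(8,2) = 28; P = 28/55; answer 28/55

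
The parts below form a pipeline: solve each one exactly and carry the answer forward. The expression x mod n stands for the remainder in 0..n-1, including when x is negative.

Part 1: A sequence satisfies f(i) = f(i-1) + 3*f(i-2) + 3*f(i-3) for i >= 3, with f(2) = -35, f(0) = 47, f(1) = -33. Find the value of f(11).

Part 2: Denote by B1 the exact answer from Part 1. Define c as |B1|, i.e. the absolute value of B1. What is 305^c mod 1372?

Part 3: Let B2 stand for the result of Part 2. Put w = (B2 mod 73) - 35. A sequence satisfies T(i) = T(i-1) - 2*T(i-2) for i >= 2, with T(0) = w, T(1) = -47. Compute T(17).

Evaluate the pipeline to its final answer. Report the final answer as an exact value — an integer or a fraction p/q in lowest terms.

Part 1: f(3) = 1*(-35) + 3*(-33) + 3*(47) = 7; iterating: f(3)=7, f(4)=-197, f(5)=-281, f(6)=-851, f(7)=-2285, f(8)=-5681, f(9)=-15089, f(10)=-38987, f(11)=-101297; answer -101297
Part 2: B1 = -101297; c = 101297; squarings mod 1372: 305^1=305, 305^2=1101, 305^4=725, 305^8=149, 305^16=249, 305^32=261, 305^64=893, 305^128=317, 305^256=333, 305^512=1129, 305^1024=53, 305^2048=65, 305^4096=109, 305^8192=905, 305^16384=1313, 305^32768=737, 305^65536=1229; 305^101297 = 305^1 * 305^16 * 305^32 * 305^128 * 305^256 * 305^512 * 305^2048 * 305^32768 * 305^65536 = 961 (mod 1372); answer 961
Part 3: B2 = 961; w = -23; T(2) = 1*(-47) - 2*(-23) = -1; iterating: T(2)=-1, T(3)=93, T(4)=95, T(5)=-91, T(6)=-281, T(7)=-99, T(8)=463, T(9)=661, T(10)=-265, T(11)=-1587, T(12)=-1057, T(13)=2117, T(14)=4231, T(15)=-3, T(16)=-8465, T(17)=-8459; answer -8459

-8459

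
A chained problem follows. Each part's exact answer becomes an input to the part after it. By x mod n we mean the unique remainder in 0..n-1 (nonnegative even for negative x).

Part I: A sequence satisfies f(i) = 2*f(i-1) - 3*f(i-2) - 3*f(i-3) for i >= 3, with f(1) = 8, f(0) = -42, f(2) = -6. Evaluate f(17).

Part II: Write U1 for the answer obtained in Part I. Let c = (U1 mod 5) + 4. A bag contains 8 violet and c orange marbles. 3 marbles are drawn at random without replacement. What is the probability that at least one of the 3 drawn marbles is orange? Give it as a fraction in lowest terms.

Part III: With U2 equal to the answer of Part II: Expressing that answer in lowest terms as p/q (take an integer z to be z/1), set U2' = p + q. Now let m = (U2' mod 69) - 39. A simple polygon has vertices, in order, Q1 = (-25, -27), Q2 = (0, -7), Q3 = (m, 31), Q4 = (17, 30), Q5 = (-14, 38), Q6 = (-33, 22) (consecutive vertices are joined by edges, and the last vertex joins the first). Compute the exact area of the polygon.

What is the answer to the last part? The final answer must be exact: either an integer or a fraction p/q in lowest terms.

3545/2

Part I: f(3) = 2*(-6) - 3*(8) - 3*(-42) = 90; iterating: f(3)=90, f(4)=174, f(5)=96, f(6)=-600, f(7)=-2010, f(8)=-2508, f(9)=2814, f(10)=19182, f(11)=37446, f(12)=8904, f(13)=-152076, f(14)=-443202, f(15)=-456888, f(16)=872058, f(17)=4444386; answer 4444386
Part II: U1 = 4444386; c = 5; total draws C(13,3) = 286; complement C(8,3) = 56; favorable 286 - 56 = 230; P = 115/143; answer 115/143
Part III: U2 = 115/143; threaded value p + q = 258; m = 12; cross terms: (-25*-7 - 0*-27)=175, (0*31 - 12*-7)=84, (12*30 - 17*31)=-167, (17*38 - -14*30)=1066, (-14*22 - -33*38)=946, (-33*-27 - -25*22)=1441; twice the area = |3545| = 3545; area = 3545/2; answer 3545/2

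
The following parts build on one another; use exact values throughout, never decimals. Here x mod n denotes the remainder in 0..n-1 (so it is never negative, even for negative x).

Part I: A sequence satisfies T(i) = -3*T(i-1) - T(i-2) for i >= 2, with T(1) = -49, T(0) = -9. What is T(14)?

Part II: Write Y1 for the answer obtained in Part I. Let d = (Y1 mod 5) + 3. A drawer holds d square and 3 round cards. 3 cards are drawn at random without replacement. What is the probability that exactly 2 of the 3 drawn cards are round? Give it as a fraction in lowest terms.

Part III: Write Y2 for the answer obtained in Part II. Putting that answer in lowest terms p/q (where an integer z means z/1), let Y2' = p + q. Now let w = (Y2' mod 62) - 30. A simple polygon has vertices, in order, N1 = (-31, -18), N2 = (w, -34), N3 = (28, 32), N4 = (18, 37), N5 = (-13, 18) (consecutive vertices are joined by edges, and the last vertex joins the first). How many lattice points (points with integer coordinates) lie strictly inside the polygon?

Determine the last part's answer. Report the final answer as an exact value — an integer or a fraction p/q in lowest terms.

Part I: T(2) = -3*(-49) - 1*(-9) = 156; iterating: T(2)=156, T(3)=-419, T(4)=1101, T(5)=-2884, T(6)=7551, T(7)=-19769, T(8)=51756, T(9)=-135499, T(10)=354741, T(11)=-928724, T(12)=2431431, T(13)=-6365569, T(14)=16665276; answer 16665276
Part II: Y1 = 16665276; d = 4; total draws C(7,3) = 35; favorable C(3,2)*C(4,1) = 12; P = 12/35; answer 12/35
Part III: Y2 = 12/35; threaded value p + q = 47; w = 17; cross terms: (-31*-34 - 17*-18)=1360, (17*32 - 28*-34)=1496, (28*37 - 18*32)=460, (18*18 - -13*37)=805, (-13*-18 - -31*18)=792; twice the area = |4913| = 4913; area = 4913/2; boundary points = 16 + 11 + 5 + 1 + 18 = 51; strictly interior points = area - boundary/2 + 1 = 2432; answer 2432

2432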